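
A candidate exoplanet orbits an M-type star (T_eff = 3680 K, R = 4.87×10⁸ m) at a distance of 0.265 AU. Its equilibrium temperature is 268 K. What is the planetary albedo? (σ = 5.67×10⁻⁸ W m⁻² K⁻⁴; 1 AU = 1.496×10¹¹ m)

A ≈ 0.25

d = 0.265 AU = 3.96×10¹⁰ m.
L = 4πR_⋆²σT_⋆⁴ = 4π(4.87×10⁸)² × 5.67×10⁻⁸ × (3680)⁴ = 3.10×10²⁵ W.
S = L/(4πd²) = 1570 W m⁻².
From T_eq⁴ = S(1−A)/(4σ): 1−A = 4σT_eq⁴/S.
1−A = 4 × 5.67×10⁻⁸ × (268)⁴ / 1570 = 0.746.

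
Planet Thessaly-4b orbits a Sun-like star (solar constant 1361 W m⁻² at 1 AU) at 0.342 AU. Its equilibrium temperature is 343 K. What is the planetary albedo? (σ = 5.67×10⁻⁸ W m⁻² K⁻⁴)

Flux at 0.342 AU: S = 1361/0.342² = 1.16×10⁴ W m⁻².
From T_eq⁴ = S(1−A)/(4σ): 1−A = 4σT_eq⁴/S.
1−A = 4 × 5.67×10⁻⁸ × (343)⁴ / 1.16×10⁴ = 0.270.

A ≈ 0.73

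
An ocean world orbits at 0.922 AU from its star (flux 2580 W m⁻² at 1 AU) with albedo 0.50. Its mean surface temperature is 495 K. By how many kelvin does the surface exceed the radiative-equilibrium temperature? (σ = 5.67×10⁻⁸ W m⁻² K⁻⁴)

ΔT ≈ 209.0 K

S = 2580/0.922² = 3035 W m⁻².
T_eq = [S(1−A)/(4σ)]^(1/4) = [3035×0.50/(4×5.67×10⁻⁸)]^(1/4) = 286.0 K.
ΔT = T_surf − T_eq = 495 − 286.0.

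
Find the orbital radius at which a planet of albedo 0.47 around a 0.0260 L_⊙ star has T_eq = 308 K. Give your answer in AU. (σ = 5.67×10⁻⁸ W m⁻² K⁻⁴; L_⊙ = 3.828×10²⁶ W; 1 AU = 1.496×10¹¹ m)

L = 0.0260 × 3.828×10²⁶ = 9.95×10²⁴ W.
From T_eq⁴ = L(1−A)/(16πσd²): d = √[L(1−A)/(16πσT_eq⁴)].
d = √[9.95×10²⁴ × 0.53 / (16π × 5.67×10⁻⁸ × (308)⁴)] = 1.43×10¹⁰ m = 0.0959 AU.

d ≈ 0.0959 AU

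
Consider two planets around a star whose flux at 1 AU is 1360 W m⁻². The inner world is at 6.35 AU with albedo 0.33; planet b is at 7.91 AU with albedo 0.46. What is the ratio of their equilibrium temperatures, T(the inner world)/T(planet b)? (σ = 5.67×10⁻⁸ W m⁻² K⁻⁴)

T₁/T₂ ≈ 1.178

T_eq = [S₀(1−A)/(4σd²)]^(1/4), so T ∝ (1−A)^(1/4) / √d.
T₁ = [1360×0.67/(4×5.67×10⁻⁸×6.35²)]^(1/4) = 99.91 K.
T₂ = [1360×0.54/(4×5.67×10⁻⁸×7.91²)]^(1/4) = 84.82 K.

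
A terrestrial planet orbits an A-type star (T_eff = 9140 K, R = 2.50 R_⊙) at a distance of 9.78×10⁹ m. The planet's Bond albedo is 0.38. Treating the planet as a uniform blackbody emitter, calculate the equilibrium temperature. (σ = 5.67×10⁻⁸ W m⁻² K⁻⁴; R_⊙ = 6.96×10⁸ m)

R_⋆ = 2.50 × 6.96×10⁸ = 1.74×10⁹ m.
L = 4πR_⋆²σT_⋆⁴ = 4π(1.74×10⁹)² × 5.67×10⁻⁸ × (9140)⁴ = 1.51×10²⁸ W.
S = L/(4πd²) = 1.25×10⁷ W m⁻².
Energy balance: absorbed = emitted ⇒ πR²·S(1−A) = 4πR²·σT_eq⁴, so T_eq⁴ = S(1−A)/(4σ).
T_eq = [1.25×10⁷ × 0.62 / (4 × 5.67×10⁻⁸)]^(1/4) = (3.42×10¹³)^(1/4) = 2420 K.

T_eq ≈ 2420 K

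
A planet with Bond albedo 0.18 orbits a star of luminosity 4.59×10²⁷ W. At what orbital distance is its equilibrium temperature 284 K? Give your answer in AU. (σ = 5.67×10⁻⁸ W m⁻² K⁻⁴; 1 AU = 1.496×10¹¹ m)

d ≈ 3.01 AU

From T_eq⁴ = L(1−A)/(16πσd²): d = √[L(1−A)/(16πσT_eq⁴)].
d = √[4.59×10²⁷ × 0.82 / (16π × 5.67×10⁻⁸ × (284)⁴)] = 4.51×10¹¹ m = 3.01 AU.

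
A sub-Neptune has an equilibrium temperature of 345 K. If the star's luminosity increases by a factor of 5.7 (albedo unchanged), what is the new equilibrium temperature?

T_eq ≈ 533 K

T_eq ∝ L^(1/4) · d^(−1/2).
T′ = 345 × 5.7^(1/4) = 533 K.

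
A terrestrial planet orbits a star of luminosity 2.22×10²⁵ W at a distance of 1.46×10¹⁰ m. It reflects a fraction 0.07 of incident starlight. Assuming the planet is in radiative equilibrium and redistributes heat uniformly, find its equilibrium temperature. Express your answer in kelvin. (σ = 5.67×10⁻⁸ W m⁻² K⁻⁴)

T_eq ≈ 429 K

Flux: S = L/(4πd²) = 2.22×10²⁵/(4π×(1.46×10¹⁰)²) = 8290 W m⁻².
Energy balance: absorbed = emitted ⇒ πR²·S(1−A) = 4πR²·σT_eq⁴, so T_eq⁴ = S(1−A)/(4σ).
T_eq = [8290 × 0.93 / (4 × 5.67×10⁻⁸)]^(1/4) = (3.40×10¹⁰)^(1/4) = 429 K.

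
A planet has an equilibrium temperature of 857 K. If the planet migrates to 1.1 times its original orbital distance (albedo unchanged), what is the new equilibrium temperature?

T_eq ≈ 817 K

T_eq ∝ L^(1/4) · d^(−1/2).
T′ = 857 / 1.1^(1/2) = 817 K.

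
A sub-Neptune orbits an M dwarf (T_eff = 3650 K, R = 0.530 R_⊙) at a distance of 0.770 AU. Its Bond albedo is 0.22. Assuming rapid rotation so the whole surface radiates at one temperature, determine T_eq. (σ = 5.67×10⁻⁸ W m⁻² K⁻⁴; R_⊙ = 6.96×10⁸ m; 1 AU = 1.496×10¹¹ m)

T_eq ≈ 137 K

R_⋆ = 0.530 × 6.96×10⁸ = 3.69×10⁸ m.
d = 0.770 AU = 1.15×10¹¹ m.
L = 4πR_⋆²σT_⋆⁴ = 4π(3.69×10⁸)² × 5.67×10⁻⁸ × (3650)⁴ = 1.72×10²⁵ W.
S = L/(4πd²) = 103 W m⁻².
Energy balance: absorbed = emitted ⇒ πR²·S(1−A) = 4πR²·σT_eq⁴, so T_eq⁴ = S(1−A)/(4σ).
T_eq = [103 × 0.78 / (4 × 5.67×10⁻⁸)]^(1/4) = (3.55×10⁸)^(1/4) = 137 K.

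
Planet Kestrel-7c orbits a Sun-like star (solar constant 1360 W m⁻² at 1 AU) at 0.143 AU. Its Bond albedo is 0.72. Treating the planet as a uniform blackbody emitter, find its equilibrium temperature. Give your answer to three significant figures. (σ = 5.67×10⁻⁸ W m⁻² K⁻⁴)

T_eq ≈ 535 K

Flux at 0.143 AU: S = 1360/0.143² = 6.65×10⁴ W m⁻².
Energy balance: absorbed = emitted ⇒ πR²·S(1−A) = 4πR²·σT_eq⁴, so T_eq⁴ = S(1−A)/(4σ).
T_eq = [6.65×10⁴ × 0.28 / (4 × 5.67×10⁻⁸)]^(1/4) = (8.21×10¹⁰)^(1/4) = 535 K.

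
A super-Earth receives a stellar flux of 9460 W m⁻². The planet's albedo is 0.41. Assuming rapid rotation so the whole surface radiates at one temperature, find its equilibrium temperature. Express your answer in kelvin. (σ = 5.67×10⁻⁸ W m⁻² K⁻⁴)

T_eq ≈ 396 K

Energy balance: absorbed = emitted ⇒ πR²·S(1−A) = 4πR²·σT_eq⁴, so T_eq⁴ = S(1−A)/(4σ).
T_eq = [9460 × 0.59 / (4 × 5.67×10⁻⁸)]^(1/4) = (2.46×10¹⁰)^(1/4) = 396 K.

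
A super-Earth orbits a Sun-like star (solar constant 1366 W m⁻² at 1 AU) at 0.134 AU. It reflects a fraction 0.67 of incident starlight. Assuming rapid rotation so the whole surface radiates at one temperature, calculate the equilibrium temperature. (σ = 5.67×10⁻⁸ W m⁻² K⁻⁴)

T_eq ≈ 577 K

Flux at 0.134 AU: S = 1366/0.134² = 7.61×10⁴ W m⁻².
Energy balance: absorbed = emitted ⇒ πR²·S(1−A) = 4πR²·σT_eq⁴, so T_eq⁴ = S(1−A)/(4σ).
T_eq = [7.61×10⁴ × 0.33 / (4 × 5.67×10⁻⁸)]^(1/4) = (1.11×10¹¹)^(1/4) = 577 K.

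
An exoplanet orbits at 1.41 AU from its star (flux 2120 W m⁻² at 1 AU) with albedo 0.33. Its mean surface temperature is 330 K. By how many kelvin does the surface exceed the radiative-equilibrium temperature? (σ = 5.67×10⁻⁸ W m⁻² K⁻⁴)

S = 2120/1.41² = 1066 W m⁻².
T_eq = [S(1−A)/(4σ)]^(1/4) = [1066×0.67/(4×5.67×10⁻⁸)]^(1/4) = 236.9 K.
ΔT = T_surf − T_eq = 330 − 236.9.

ΔT ≈ 93.1 K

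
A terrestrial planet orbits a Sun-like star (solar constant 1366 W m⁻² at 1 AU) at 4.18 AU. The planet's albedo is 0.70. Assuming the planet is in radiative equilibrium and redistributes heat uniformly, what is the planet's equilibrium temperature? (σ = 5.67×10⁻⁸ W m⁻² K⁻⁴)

T_eq ≈ 101 K

Flux at 4.18 AU: S = 1366/4.18² = 78.2 W m⁻².
Energy balance: absorbed = emitted ⇒ πR²·S(1−A) = 4πR²·σT_eq⁴, so T_eq⁴ = S(1−A)/(4σ).
T_eq = [78.2 × 0.30 / (4 × 5.67×10⁻⁸)]^(1/4) = (1.03×10⁸)^(1/4) = 101 K.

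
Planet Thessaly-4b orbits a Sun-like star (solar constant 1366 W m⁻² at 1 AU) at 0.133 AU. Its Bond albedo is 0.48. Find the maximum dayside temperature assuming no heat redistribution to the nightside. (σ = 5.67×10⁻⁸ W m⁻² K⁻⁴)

Flux at 0.133 AU: S = 1366/0.133² = 7.72×10⁴ W m⁻².
With no redistribution each surface element balances locally: S(1−A) = σT⁴.
T = [7.72×10⁴ × 0.52 / 5.67×10⁻⁸]^(1/4) = (7.08×10¹¹)^(1/4) = 917 K.

T_ss ≈ 917 K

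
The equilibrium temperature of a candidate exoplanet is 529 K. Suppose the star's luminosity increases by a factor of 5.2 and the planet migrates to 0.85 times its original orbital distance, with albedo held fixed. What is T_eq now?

T_eq ∝ L^(1/4) · d^(−1/2).
T′ = 529 × 5.2^(1/4) / 0.85^(1/2) = 866 K.

T_eq ≈ 866 K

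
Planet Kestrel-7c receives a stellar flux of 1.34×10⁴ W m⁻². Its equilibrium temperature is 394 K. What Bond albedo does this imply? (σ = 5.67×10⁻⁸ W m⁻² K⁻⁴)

From T_eq⁴ = S(1−A)/(4σ): 1−A = 4σT_eq⁴/S.
1−A = 4 × 5.67×10⁻⁸ × (394)⁴ / 1.34×10⁴ = 0.408.

A ≈ 0.59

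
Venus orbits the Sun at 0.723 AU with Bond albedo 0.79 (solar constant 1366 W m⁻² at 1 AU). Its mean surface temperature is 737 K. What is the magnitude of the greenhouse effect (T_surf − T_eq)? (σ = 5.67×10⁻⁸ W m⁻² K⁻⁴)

ΔT ≈ 515.2 K

S = 1366/0.723² = 2613 W m⁻².
T_eq = [S(1−A)/(4σ)]^(1/4) = [2613×0.21/(4×5.67×10⁻⁸)]^(1/4) = 221.8 K.
ΔT = T_surf − T_eq = 737 − 221.8.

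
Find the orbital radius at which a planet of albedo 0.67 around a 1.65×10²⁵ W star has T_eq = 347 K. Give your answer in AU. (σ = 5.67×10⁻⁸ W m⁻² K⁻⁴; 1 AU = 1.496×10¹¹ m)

d ≈ 0.0767 AU

From T_eq⁴ = L(1−A)/(16πσd²): d = √[L(1−A)/(16πσT_eq⁴)].
d = √[1.65×10²⁵ × 0.33 / (16π × 5.67×10⁻⁸ × (347)⁴)] = 1.15×10¹⁰ m = 0.0767 AU.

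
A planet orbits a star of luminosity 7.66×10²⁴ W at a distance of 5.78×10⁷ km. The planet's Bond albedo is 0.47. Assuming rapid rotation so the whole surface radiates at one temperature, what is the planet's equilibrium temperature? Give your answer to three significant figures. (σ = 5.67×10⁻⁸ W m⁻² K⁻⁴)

T_eq ≈ 144 K

d = 5.78×10⁷ km = 5.78×10¹⁰ m.
Flux: S = L/(4πd²) = 7.66×10²⁴/(4π×(5.78×10¹⁰)²) = 182 W m⁻².
Energy balance: absorbed = emitted ⇒ πR²·S(1−A) = 4πR²·σT_eq⁴, so T_eq⁴ = S(1−A)/(4σ).
T_eq = [182 × 0.53 / (4 × 5.67×10⁻⁸)]^(1/4) = (4.26×10⁸)^(1/4) = 144 K.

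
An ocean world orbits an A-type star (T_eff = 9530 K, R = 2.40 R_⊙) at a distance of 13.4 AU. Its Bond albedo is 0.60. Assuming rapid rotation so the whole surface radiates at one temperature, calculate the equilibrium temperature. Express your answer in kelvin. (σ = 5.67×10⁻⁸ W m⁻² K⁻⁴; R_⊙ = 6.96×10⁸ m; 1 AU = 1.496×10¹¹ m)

T_eq ≈ 155 K

R_⋆ = 2.40 × 6.96×10⁸ = 1.67×10⁹ m.
d = 13.4 AU = 2.00×10¹² m.
L = 4πR_⋆²σT_⋆⁴ = 4π(1.67×10⁹)² × 5.67×10⁻⁸ × (9530)⁴ = 1.64×10²⁸ W.
S = L/(4πd²) = 325 W m⁻².
Energy balance: absorbed = emitted ⇒ πR²·S(1−A) = 4πR²·σT_eq⁴, so T_eq⁴ = S(1−A)/(4σ).
T_eq = [325 × 0.40 / (4 × 5.67×10⁻⁸)]^(1/4) = (5.73×10⁸)^(1/4) = 155 K.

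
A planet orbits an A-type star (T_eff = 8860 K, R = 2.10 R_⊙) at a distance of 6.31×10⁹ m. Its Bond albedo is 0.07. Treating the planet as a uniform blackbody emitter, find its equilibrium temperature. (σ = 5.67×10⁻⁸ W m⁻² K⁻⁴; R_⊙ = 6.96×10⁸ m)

R_⋆ = 2.10 × 6.96×10⁸ = 1.46×10⁹ m.
L = 4πR_⋆²σT_⋆⁴ = 4π(1.46×10⁹)² × 5.67×10⁻⁸ × (8860)⁴ = 9.38×10²⁷ W.
S = L/(4πd²) = 1.87×10⁷ W m⁻².
Energy balance: absorbed = emitted ⇒ πR²·S(1−A) = 4πR²·σT_eq⁴, so T_eq⁴ = S(1−A)/(4σ).
T_eq = [1.87×10⁷ × 0.93 / (4 × 5.67×10⁻⁸)]^(1/4) = (7.69×10¹³)^(1/4) = 2960 K.

T_eq ≈ 2960 K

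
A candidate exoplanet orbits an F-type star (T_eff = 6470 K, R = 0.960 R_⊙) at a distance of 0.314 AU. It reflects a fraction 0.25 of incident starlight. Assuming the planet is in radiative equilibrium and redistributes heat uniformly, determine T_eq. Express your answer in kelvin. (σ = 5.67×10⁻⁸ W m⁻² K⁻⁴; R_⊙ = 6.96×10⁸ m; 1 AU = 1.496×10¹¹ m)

T_eq ≈ 508 K

R_⋆ = 0.960 × 6.96×10⁸ = 6.68×10⁸ m.
d = 0.314 AU = 4.70×10¹⁰ m.
L = 4πR_⋆²σT_⋆⁴ = 4π(6.68×10⁸)² × 5.67×10⁻⁸ × (6470)⁴ = 5.57×10²⁶ W.
S = L/(4πd²) = 2.01×10⁴ W m⁻².
Energy balance: absorbed = emitted ⇒ πR²·S(1−A) = 4πR²·σT_eq⁴, so T_eq⁴ = S(1−A)/(4σ).
T_eq = [2.01×10⁴ × 0.75 / (4 × 5.67×10⁻⁸)]^(1/4) = (6.65×10¹⁰)^(1/4) = 508 K.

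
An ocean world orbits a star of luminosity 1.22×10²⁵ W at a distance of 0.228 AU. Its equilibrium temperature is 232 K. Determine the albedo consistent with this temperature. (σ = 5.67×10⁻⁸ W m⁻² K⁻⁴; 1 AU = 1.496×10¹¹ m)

d = 0.228 AU = 3.41×10¹⁰ m.
Flux: S = L/(4πd²) = 1.22×10²⁵/(4π×(3.41×10¹⁰)²) = 834 W m⁻².
From T_eq⁴ = S(1−A)/(4σ): 1−A = 4σT_eq⁴/S.
1−A = 4 × 5.67×10⁻⁸ × (232)⁴ / 834 = 0.787.

A ≈ 0.21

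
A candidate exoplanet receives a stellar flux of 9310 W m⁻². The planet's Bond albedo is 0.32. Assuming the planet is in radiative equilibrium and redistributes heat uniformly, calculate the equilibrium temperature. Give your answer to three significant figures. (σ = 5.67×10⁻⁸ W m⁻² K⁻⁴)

Energy balance: absorbed = emitted ⇒ πR²·S(1−A) = 4πR²·σT_eq⁴, so T_eq⁴ = S(1−A)/(4σ).
T_eq = [9310 × 0.68 / (4 × 5.67×10⁻⁸)]^(1/4) = (2.79×10¹⁰)^(1/4) = 409 K.

T_eq ≈ 409 K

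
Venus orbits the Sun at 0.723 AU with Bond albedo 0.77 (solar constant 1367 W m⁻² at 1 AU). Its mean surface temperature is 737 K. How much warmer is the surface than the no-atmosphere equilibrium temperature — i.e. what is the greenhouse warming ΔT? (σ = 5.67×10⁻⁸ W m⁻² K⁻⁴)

S = 1367/0.723² = 2615 W m⁻².
T_eq = [S(1−A)/(4σ)]^(1/4) = [2615×0.23/(4×5.67×10⁻⁸)]^(1/4) = 226.9 K.
ΔT = T_surf − T_eq = 737 − 226.9.

ΔT ≈ 510.1 K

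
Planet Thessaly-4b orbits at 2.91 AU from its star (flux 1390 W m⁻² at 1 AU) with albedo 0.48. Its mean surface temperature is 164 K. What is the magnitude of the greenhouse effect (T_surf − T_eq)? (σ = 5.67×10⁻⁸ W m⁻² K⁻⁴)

ΔT ≈ 24.7 K

S = 1390/2.91² = 164.1 W m⁻².
T_eq = [S(1−A)/(4σ)]^(1/4) = [164.1×0.52/(4×5.67×10⁻⁸)]^(1/4) = 139.3 K.
ΔT = T_surf − T_eq = 164 − 139.3.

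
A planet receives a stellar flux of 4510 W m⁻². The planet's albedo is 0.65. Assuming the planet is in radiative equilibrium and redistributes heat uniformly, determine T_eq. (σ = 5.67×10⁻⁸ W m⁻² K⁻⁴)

T_eq ≈ 289 K

Energy balance: absorbed = emitted ⇒ πR²·S(1−A) = 4πR²·σT_eq⁴, so T_eq⁴ = S(1−A)/(4σ).
T_eq = [4510 × 0.35 / (4 × 5.67×10⁻⁸)]^(1/4) = (6.96×10⁹)^(1/4) = 289 K.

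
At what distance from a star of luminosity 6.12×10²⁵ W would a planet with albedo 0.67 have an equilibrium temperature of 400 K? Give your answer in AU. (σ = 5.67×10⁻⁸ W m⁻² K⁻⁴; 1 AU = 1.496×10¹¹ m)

From T_eq⁴ = L(1−A)/(16πσd²): d = √[L(1−A)/(16πσT_eq⁴)].
d = √[6.12×10²⁵ × 0.33 / (16π × 5.67×10⁻⁸ × (400)⁴)] = 1.66×10¹⁰ m = 0.111 AU.

d ≈ 0.111 AU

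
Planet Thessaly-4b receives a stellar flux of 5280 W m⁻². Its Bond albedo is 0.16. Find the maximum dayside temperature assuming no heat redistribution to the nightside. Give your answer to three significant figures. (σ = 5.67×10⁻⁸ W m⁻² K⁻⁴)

T_ss ≈ 529 K

With no redistribution each surface element balances locally: S(1−A) = σT⁴.
T = [5280 × 0.84 / 5.67×10⁻⁸]^(1/4) = (7.82×10¹⁰)^(1/4) = 529 K.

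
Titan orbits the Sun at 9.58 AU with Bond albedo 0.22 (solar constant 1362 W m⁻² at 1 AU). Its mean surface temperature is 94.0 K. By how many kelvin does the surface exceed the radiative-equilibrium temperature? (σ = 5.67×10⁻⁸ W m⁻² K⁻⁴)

S = 1362/9.58² = 14.84 W m⁻².
T_eq = [S(1−A)/(4σ)]^(1/4) = [14.84×0.78/(4×5.67×10⁻⁸)]^(1/4) = 84.5 K.
ΔT = T_surf − T_eq = 94 − 84.5.

ΔT ≈ 9.5 K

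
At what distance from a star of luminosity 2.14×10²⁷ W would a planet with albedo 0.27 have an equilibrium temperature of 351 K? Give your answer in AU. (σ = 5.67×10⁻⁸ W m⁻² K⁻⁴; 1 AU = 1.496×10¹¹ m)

d ≈ 1.27 AU

From T_eq⁴ = L(1−A)/(16πσd²): d = √[L(1−A)/(16πσT_eq⁴)].
d = √[2.14×10²⁷ × 0.73 / (16π × 5.67×10⁻⁸ × (351)⁴)] = 1.90×10¹¹ m = 1.27 AU.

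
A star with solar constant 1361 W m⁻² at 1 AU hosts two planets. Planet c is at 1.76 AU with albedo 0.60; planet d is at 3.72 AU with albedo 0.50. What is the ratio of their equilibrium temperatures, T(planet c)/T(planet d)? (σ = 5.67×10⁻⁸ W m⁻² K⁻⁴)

T₁/T₂ ≈ 1.375

T_eq = [S₀(1−A)/(4σd²)]^(1/4), so T ∝ (1−A)^(1/4) / √d.
T₁ = [1361×0.40/(4×5.67×10⁻⁸×1.76²)]^(1/4) = 166.84 K.
T₂ = [1361×0.50/(4×5.67×10⁻⁸×3.72²)]^(1/4) = 121.35 K.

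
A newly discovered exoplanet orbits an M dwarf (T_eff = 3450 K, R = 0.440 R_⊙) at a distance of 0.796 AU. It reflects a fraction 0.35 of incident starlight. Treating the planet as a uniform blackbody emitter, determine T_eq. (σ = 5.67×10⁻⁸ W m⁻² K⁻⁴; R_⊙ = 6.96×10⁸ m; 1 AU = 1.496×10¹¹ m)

T_eq ≈ 111 K

R_⋆ = 0.440 × 6.96×10⁸ = 3.06×10⁸ m.
d = 0.796 AU = 1.19×10¹¹ m.
L = 4πR_⋆²σT_⋆⁴ = 4π(3.06×10⁸)² × 5.67×10⁻⁸ × (3450)⁴ = 9.47×10²⁴ W.
S = L/(4πd²) = 53.1 W m⁻².
Energy balance: absorbed = emitted ⇒ πR²·S(1−A) = 4πR²·σT_eq⁴, so T_eq⁴ = S(1−A)/(4σ).
T_eq = [53.1 × 0.65 / (4 × 5.67×10⁻⁸)]^(1/4) = (1.52×10⁸)^(1/4) = 111 K.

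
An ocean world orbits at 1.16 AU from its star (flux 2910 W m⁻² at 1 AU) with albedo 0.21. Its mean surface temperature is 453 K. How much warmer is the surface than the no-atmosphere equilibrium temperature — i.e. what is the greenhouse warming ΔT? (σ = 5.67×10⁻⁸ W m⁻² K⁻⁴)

S = 2910/1.16² = 2163 W m⁻².
T_eq = [S(1−A)/(4σ)]^(1/4) = [2163×0.79/(4×5.67×10⁻⁸)]^(1/4) = 294.6 K.
ΔT = T_surf − T_eq = 453 − 294.6.

ΔT ≈ 158.4 K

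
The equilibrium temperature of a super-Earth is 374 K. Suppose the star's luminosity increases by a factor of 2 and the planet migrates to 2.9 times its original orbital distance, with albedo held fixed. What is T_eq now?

T_eq ≈ 261 K

T_eq ∝ L^(1/4) · d^(−1/2).
T′ = 374 × 2^(1/4) / 2.9^(1/2) = 261 K.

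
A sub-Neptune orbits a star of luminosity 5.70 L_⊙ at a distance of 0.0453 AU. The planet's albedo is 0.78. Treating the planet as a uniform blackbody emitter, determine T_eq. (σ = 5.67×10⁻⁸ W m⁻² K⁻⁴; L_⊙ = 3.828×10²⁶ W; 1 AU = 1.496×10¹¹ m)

d = 0.0453 AU = 6.78×10⁹ m.
L = 5.70 × 3.828×10²⁶ = 2.18×10²⁷ W.
Flux: S = L/(4πd²) = 2.18×10²⁷/(4π×(6.78×10⁹)²) = 3.78×10⁶ W m⁻².
Energy balance: absorbed = emitted ⇒ πR²·S(1−A) = 4πR²·σT_eq⁴, so T_eq⁴ = S(1−A)/(4σ).
T_eq = [3.78×10⁶ × 0.22 / (4 × 5.67×10⁻⁸)]^(1/4) = (3.67×10¹²)^(1/4) = 1380 K.

T_eq ≈ 1380 K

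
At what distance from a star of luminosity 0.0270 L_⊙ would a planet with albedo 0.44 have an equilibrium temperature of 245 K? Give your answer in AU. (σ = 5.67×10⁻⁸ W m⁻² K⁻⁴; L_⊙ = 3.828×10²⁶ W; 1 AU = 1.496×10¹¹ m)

L = 0.0270 × 3.828×10²⁶ = 1.03×10²⁵ W.
From T_eq⁴ = L(1−A)/(16πσd²): d = √[L(1−A)/(16πσT_eq⁴)].
d = √[1.03×10²⁵ × 0.56 / (16π × 5.67×10⁻⁸ × (245)⁴)] = 2.37×10¹⁰ m = 0.159 AU.

d ≈ 0.159 AU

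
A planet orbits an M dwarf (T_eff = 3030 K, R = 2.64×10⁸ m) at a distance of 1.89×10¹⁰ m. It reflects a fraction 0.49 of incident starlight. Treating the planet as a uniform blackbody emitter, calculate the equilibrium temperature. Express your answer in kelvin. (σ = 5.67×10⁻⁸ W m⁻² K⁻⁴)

T_eq ≈ 214 K

L = 4πR_⋆²σT_⋆⁴ = 4π(2.64×10⁸)² × 5.67×10⁻⁸ × (3030)⁴ = 4.19×10²⁴ W.
S = L/(4πd²) = 932 W m⁻².
Energy balance: absorbed = emitted ⇒ πR²·S(1−A) = 4πR²·σT_eq⁴, so T_eq⁴ = S(1−A)/(4σ).
T_eq = [932 × 0.51 / (4 × 5.67×10⁻⁸)]^(1/4) = (2.10×10⁹)^(1/4) = 214 K.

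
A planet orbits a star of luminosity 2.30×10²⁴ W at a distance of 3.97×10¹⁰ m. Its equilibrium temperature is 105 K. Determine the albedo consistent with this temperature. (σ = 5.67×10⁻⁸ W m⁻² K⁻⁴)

Flux: S = L/(4πd²) = 2.30×10²⁴/(4π×(3.97×10¹⁰)²) = 116 W m⁻².
From T_eq⁴ = S(1−A)/(4σ): 1−A = 4σT_eq⁴/S.
1−A = 4 × 5.67×10⁻⁸ × (105)⁴ / 116 = 0.237.

A ≈ 0.76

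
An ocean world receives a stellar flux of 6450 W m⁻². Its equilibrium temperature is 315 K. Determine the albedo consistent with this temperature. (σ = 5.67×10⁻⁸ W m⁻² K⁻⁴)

From T_eq⁴ = S(1−A)/(4σ): 1−A = 4σT_eq⁴/S.
1−A = 4 × 5.67×10⁻⁸ × (315)⁴ / 6450 = 0.346.

A ≈ 0.65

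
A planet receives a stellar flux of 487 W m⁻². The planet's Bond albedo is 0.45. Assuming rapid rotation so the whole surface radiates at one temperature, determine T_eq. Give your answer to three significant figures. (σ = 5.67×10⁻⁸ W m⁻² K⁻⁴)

T_eq ≈ 185 K

Energy balance: absorbed = emitted ⇒ πR²·S(1−A) = 4πR²·σT_eq⁴, so T_eq⁴ = S(1−A)/(4σ).
T_eq = [487 × 0.55 / (4 × 5.67×10⁻⁸)]^(1/4) = (1.18×10⁹)^(1/4) = 185 K.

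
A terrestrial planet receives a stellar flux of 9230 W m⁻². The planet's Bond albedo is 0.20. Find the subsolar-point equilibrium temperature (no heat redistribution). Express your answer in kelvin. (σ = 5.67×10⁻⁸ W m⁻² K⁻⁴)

At the subsolar point the surface absorbs S(1−A) and emits σT⁴ per unit area — no factor of 4, since only the local patch is in balance.
T = [9230 × 0.80 / 5.67×10⁻⁸]^(1/4) = (1.30×10¹¹)^(1/4) = 601 K.

T_ss ≈ 601 K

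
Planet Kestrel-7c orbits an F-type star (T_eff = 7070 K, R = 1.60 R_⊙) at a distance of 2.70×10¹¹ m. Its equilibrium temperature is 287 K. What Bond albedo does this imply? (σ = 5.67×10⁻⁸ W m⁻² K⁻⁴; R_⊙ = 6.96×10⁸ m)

A ≈ 0.36

R_⋆ = 1.60 × 6.96×10⁸ = 1.11×10⁹ m.
L = 4πR_⋆²σT_⋆⁴ = 4π(1.11×10⁹)² × 5.67×10⁻⁸ × (7070)⁴ = 2.21×10²⁷ W.
S = L/(4πd²) = 2410 W m⁻².
From T_eq⁴ = S(1−A)/(4σ): 1−A = 4σT_eq⁴/S.
1−A = 4 × 5.67×10⁻⁸ × (287)⁴ / 2410 = 0.639.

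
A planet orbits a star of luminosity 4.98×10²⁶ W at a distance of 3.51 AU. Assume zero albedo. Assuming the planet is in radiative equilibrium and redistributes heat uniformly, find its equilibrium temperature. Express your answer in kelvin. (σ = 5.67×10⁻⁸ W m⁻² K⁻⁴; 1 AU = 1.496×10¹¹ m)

d = 3.51 AU = 5.25×10¹¹ m.
Flux: S = L/(4πd²) = 4.98×10²⁶/(4π×(5.25×10¹¹)²) = 144 W m⁻².
Energy balance: absorbed = emitted ⇒ πR²·S(1−A) = 4πR²·σT_eq⁴, so T_eq⁴ = S(1−A)/(4σ).
T_eq = [144 × 1.00 / (4 × 5.67×10⁻⁸)]^(1/4) = (6.34×10⁸)^(1/4) = 159 K.

T_eq ≈ 159 K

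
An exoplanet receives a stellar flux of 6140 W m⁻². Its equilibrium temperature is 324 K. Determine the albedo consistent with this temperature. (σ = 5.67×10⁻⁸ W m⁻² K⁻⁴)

A ≈ 0.59

From T_eq⁴ = S(1−A)/(4σ): 1−A = 4σT_eq⁴/S.
1−A = 4 × 5.67×10⁻⁸ × (324)⁴ / 6140 = 0.407.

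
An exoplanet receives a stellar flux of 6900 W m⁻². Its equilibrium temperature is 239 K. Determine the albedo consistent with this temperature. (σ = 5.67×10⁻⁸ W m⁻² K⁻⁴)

From T_eq⁴ = S(1−A)/(4σ): 1−A = 4σT_eq⁴/S.
1−A = 4 × 5.67×10⁻⁸ × (239)⁴ / 6900 = 0.107.

A ≈ 0.89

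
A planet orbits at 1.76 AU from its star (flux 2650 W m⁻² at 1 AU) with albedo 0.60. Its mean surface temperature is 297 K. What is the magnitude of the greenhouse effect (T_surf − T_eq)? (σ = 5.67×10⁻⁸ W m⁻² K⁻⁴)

ΔT ≈ 99.9 K

S = 2650/1.76² = 855.5 W m⁻².
T_eq = [S(1−A)/(4σ)]^(1/4) = [855.5×0.40/(4×5.67×10⁻⁸)]^(1/4) = 197.1 K.
ΔT = T_surf − T_eq = 297 − 197.1.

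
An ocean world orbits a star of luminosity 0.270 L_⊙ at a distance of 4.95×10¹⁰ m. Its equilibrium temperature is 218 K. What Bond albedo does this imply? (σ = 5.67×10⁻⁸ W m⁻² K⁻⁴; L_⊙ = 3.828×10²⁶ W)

L = 0.270 × 3.828×10²⁶ = 1.03×10²⁶ W.
Flux: S = L/(4πd²) = 1.03×10²⁶/(4π×(4.95×10¹⁰)²) = 3360 W m⁻².
From T_eq⁴ = S(1−A)/(4σ): 1−A = 4σT_eq⁴/S.
1−A = 4 × 5.67×10⁻⁸ × (218)⁴ / 3360 = 0.153.

A ≈ 0.85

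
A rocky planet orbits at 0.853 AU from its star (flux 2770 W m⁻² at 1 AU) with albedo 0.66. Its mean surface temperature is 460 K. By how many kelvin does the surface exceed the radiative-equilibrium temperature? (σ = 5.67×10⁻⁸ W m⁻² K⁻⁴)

ΔT ≈ 185.1 K

S = 2770/0.853² = 3807 W m⁻².
T_eq = [S(1−A)/(4σ)]^(1/4) = [3807×0.34/(4×5.67×10⁻⁸)]^(1/4) = 274.9 K.
ΔT = T_surf − T_eq = 460 − 274.9.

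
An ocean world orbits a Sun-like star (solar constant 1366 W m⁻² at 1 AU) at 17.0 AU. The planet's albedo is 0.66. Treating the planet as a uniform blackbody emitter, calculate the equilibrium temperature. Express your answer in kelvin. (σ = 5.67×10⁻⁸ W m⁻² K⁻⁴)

T_eq ≈ 51.6 K

Flux at 17.0 AU: S = 1366/17.0² = 4.73 W m⁻².
Energy balance: absorbed = emitted ⇒ πR²·S(1−A) = 4πR²·σT_eq⁴, so T_eq⁴ = S(1−A)/(4σ).
T_eq = [4.73 × 0.34 / (4 × 5.67×10⁻⁸)]^(1/4) = (7.09×10⁶)^(1/4) = 51.6 K.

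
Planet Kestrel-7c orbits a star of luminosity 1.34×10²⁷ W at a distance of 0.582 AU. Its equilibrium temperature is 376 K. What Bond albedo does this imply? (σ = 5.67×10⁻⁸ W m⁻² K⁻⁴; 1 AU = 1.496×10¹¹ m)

A ≈ 0.68

d = 0.582 AU = 8.71×10¹⁰ m.
Flux: S = L/(4πd²) = 1.34×10²⁷/(4π×(8.71×10¹⁰)²) = 1.41×10⁴ W m⁻².
From T_eq⁴ = S(1−A)/(4σ): 1−A = 4σT_eq⁴/S.
1−A = 4 × 5.67×10⁻⁸ × (376)⁴ / 1.41×10⁴ = 0.322.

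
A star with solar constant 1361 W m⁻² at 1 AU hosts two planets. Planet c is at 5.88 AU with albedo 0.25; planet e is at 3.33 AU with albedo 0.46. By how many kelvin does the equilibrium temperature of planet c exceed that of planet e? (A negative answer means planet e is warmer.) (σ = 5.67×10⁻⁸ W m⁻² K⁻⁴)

T_eq = [S₀(1−A)/(4σd²)]^(1/4), so T ∝ (1−A)^(1/4) / √d.
T₁ = [1361×0.75/(4×5.67×10⁻⁸×5.88²)]^(1/4) = 106.81 K.
T₂ = [1361×0.54/(4×5.67×10⁻⁸×3.33²)]^(1/4) = 130.75 K.

ΔT ≈ -23.9 K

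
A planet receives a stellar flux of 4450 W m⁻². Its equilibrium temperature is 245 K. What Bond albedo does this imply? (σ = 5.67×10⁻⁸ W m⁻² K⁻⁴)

From T_eq⁴ = S(1−A)/(4σ): 1−A = 4σT_eq⁴/S.
1−A = 4 × 5.67×10⁻⁸ × (245)⁴ / 4450 = 0.184.

A ≈ 0.82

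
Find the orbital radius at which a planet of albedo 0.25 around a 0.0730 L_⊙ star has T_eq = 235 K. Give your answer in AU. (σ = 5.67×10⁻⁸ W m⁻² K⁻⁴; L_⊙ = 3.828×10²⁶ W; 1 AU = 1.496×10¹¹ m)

d ≈ 0.328 AU

L = 0.0730 × 3.828×10²⁶ = 2.79×10²⁵ W.
From T_eq⁴ = L(1−A)/(16πσd²): d = √[L(1−A)/(16πσT_eq⁴)].
d = √[2.79×10²⁵ × 0.75 / (16π × 5.67×10⁻⁸ × (235)⁴)] = 4.91×10¹⁰ m = 0.328 AU.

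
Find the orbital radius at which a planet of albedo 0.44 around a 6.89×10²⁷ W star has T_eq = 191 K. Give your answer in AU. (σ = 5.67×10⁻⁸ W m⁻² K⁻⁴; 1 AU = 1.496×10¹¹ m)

From T_eq⁴ = L(1−A)/(16πσd²): d = √[L(1−A)/(16πσT_eq⁴)].
d = √[6.89×10²⁷ × 0.56 / (16π × 5.67×10⁻⁸ × (191)⁴)] = 1.01×10¹² m = 6.74 AU.

d ≈ 6.74 AU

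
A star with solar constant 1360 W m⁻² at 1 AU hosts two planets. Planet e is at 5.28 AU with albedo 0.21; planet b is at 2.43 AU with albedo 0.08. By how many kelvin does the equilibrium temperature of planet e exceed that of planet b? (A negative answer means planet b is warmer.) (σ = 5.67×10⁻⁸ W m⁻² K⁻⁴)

T_eq = [S₀(1−A)/(4σd²)]^(1/4), so T ∝ (1−A)^(1/4) / √d.
T₁ = [1360×0.79/(4×5.67×10⁻⁸×5.28²)]^(1/4) = 114.17 K.
T₂ = [1360×0.92/(4×5.67×10⁻⁸×2.43²)]^(1/4) = 174.83 K.

ΔT ≈ -60.7 K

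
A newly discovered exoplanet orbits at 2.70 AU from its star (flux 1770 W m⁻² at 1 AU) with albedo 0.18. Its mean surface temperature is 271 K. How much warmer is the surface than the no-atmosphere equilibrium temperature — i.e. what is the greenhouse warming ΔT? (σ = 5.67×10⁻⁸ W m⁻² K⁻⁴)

ΔT ≈ 98.9 K

S = 1770/2.70² = 242.8 W m⁻².
T_eq = [S(1−A)/(4σ)]^(1/4) = [242.8×0.82/(4×5.67×10⁻⁸)]^(1/4) = 172.1 K.
ΔT = T_surf − T_eq = 271 − 172.1.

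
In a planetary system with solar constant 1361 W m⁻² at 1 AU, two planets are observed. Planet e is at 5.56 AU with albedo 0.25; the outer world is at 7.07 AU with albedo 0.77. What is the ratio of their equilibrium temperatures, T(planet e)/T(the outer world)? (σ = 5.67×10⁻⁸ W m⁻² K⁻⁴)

T₁/T₂ ≈ 1.515

T_eq = [S₀(1−A)/(4σd²)]^(1/4), so T ∝ (1−A)^(1/4) / √d.
T₁ = [1361×0.75/(4×5.67×10⁻⁸×5.56²)]^(1/4) = 109.85 K.
T₂ = [1361×0.23/(4×5.67×10⁻⁸×7.07²)]^(1/4) = 72.49 K.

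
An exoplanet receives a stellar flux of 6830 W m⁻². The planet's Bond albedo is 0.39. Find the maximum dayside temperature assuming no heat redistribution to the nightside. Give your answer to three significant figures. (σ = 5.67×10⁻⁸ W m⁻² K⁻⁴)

T_ss ≈ 521 K

With no redistribution each surface element balances locally: S(1−A) = σT⁴.
T = [6830 × 0.61 / 5.67×10⁻⁸]^(1/4) = (7.35×10¹⁰)^(1/4) = 521 K.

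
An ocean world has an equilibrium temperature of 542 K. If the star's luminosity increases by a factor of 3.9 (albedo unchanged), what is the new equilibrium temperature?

T_eq ≈ 762 K

T_eq ∝ L^(1/4) · d^(−1/2).
T′ = 542 × 3.9^(1/4) = 762 K.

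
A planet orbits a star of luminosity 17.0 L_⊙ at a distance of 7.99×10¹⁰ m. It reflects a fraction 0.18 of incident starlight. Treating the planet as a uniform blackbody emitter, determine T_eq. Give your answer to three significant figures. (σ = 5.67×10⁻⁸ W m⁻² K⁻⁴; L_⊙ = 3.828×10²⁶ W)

L = 17.0 × 3.828×10²⁶ = 6.51×10²⁷ W.
Flux: S = L/(4πd²) = 6.51×10²⁷/(4π×(7.99×10¹⁰)²) = 8.11×10⁴ W m⁻².
Energy balance: absorbed = emitted ⇒ πR²·S(1−A) = 4πR²·σT_eq⁴, so T_eq⁴ = S(1−A)/(4σ).
T_eq = [8.11×10⁴ × 0.82 / (4 × 5.67×10⁻⁸)]^(1/4) = (2.93×10¹¹)^(1/4) = 736 K.

T_eq ≈ 736 K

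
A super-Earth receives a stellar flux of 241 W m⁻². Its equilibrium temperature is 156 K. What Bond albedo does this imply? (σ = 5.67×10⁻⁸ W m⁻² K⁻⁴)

A ≈ 0.44

From T_eq⁴ = S(1−A)/(4σ): 1−A = 4σT_eq⁴/S.
1−A = 4 × 5.67×10⁻⁸ × (156)⁴ / 241 = 0.557.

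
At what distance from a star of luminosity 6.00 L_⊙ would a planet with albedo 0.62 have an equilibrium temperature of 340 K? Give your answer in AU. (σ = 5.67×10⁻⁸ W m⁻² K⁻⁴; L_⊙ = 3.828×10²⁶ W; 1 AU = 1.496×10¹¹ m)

d ≈ 1.01 AU

L = 6.00 × 3.828×10²⁶ = 2.30×10²⁷ W.
From T_eq⁴ = L(1−A)/(16πσd²): d = √[L(1−A)/(16πσT_eq⁴)].
d = √[2.30×10²⁷ × 0.38 / (16π × 5.67×10⁻⁸ × (340)⁴)] = 1.51×10¹¹ m = 1.01 AU.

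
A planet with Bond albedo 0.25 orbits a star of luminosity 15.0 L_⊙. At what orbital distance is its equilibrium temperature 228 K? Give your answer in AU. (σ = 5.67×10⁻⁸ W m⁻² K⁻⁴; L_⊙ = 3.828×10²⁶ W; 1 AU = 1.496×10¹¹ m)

L = 15.0 × 3.828×10²⁶ = 5.74×10²⁷ W.
From T_eq⁴ = L(1−A)/(16πσd²): d = √[L(1−A)/(16πσT_eq⁴)].
d = √[5.74×10²⁷ × 0.75 / (16π × 5.67×10⁻⁸ × (228)⁴)] = 7.48×10¹¹ m = 5.00 AU.

d ≈ 5.00 AU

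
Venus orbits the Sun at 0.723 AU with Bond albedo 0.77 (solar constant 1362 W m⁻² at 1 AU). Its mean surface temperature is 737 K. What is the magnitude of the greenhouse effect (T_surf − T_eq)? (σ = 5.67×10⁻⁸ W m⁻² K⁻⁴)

ΔT ≈ 510.3 K

S = 1362/0.723² = 2606 W m⁻².
T_eq = [S(1−A)/(4σ)]^(1/4) = [2606×0.23/(4×5.67×10⁻⁸)]^(1/4) = 226.7 K.
ΔT = T_surf − T_eq = 737 − 226.7.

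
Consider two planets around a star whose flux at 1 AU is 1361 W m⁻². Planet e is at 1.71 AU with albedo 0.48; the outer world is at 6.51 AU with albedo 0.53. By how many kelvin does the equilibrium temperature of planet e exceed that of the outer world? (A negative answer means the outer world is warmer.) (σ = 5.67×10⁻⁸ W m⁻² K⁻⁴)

ΔT ≈ 90.4 K

T_eq = [S₀(1−A)/(4σd²)]^(1/4), so T ∝ (1−A)^(1/4) / √d.
T₁ = [1361×0.52/(4×5.67×10⁻⁸×1.71²)]^(1/4) = 180.74 K.
T₂ = [1361×0.47/(4×5.67×10⁻⁸×6.51²)]^(1/4) = 90.32 K.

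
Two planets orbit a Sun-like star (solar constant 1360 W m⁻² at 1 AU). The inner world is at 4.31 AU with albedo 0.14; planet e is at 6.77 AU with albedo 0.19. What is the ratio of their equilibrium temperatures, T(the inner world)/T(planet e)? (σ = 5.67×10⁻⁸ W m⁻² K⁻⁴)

T_eq = [S₀(1−A)/(4σd²)]^(1/4), so T ∝ (1−A)^(1/4) / √d.
T₁ = [1360×0.86/(4×5.67×10⁻⁸×4.31²)]^(1/4) = 129.08 K.
T₂ = [1360×0.81/(4×5.67×10⁻⁸×6.77²)]^(1/4) = 101.46 K.

T₁/T₂ ≈ 1.272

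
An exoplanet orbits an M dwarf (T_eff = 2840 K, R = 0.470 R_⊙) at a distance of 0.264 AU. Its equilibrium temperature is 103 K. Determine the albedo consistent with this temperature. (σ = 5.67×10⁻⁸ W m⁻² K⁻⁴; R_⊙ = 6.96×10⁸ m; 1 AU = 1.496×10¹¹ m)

A ≈ 0.90

R_⋆ = 0.470 × 6.96×10⁸ = 3.27×10⁸ m.
d = 0.264 AU = 3.95×10¹⁰ m.
L = 4πR_⋆²σT_⋆⁴ = 4π(3.27×10⁸)² × 5.67×10⁻⁸ × (2840)⁴ = 4.96×10²⁴ W.
S = L/(4πd²) = 253 W m⁻².
From T_eq⁴ = S(1−A)/(4σ): 1−A = 4σT_eq⁴/S.
1−A = 4 × 5.67×10⁻⁸ × (103)⁴ / 253 = 0.101.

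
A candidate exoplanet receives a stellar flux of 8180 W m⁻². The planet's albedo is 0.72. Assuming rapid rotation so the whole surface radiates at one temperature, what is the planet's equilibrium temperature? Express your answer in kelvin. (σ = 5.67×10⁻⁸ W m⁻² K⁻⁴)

Energy balance: absorbed = emitted ⇒ πR²·S(1−A) = 4πR²·σT_eq⁴, so T_eq⁴ = S(1−A)/(4σ).
T_eq = [8180 × 0.28 / (4 × 5.67×10⁻⁸)]^(1/4) = (1.01×10¹⁰)^(1/4) = 317 K.

T_eq ≈ 317 K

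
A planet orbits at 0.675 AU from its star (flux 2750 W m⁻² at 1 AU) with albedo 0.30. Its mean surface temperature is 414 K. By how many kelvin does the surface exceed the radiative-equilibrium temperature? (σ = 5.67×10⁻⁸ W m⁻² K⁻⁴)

S = 2750/0.675² = 6036 W m⁻².
T_eq = [S(1−A)/(4σ)]^(1/4) = [6036×0.70/(4×5.67×10⁻⁸)]^(1/4) = 369.4 K.
ΔT = T_surf − T_eq = 414 − 369.4.

ΔT ≈ 44.6 K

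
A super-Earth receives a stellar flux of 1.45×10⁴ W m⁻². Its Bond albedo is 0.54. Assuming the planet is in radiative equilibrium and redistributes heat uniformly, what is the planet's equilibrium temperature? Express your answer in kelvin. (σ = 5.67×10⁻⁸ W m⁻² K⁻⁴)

T_eq ≈ 414 K

Energy balance: absorbed = emitted ⇒ πR²·S(1−A) = 4πR²·σT_eq⁴, so T_eq⁴ = S(1−A)/(4σ).
T_eq = [1.45×10⁴ × 0.46 / (4 × 5.67×10⁻⁸)]^(1/4) = (2.94×10¹⁰)^(1/4) = 414 K.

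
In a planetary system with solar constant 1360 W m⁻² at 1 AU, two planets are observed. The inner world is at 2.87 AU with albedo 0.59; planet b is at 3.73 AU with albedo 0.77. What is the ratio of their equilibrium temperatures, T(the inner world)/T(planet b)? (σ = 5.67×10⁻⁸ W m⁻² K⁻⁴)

T_eq = [S₀(1−A)/(4σd²)]^(1/4), so T ∝ (1−A)^(1/4) / √d.
T₁ = [1360×0.41/(4×5.67×10⁻⁸×2.87²)]^(1/4) = 131.44 K.
T₂ = [1360×0.23/(4×5.67×10⁻⁸×3.73²)]^(1/4) = 99.78 K.

T₁/T₂ ≈ 1.317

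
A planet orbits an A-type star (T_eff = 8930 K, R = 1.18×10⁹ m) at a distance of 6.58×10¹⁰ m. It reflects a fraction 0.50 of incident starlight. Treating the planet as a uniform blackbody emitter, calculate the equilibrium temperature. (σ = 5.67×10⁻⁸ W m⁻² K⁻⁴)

T_eq ≈ 711 K

L = 4πR_⋆²σT_⋆⁴ = 4π(1.18×10⁹)² × 5.67×10⁻⁸ × (8930)⁴ = 6.31×10²⁷ W.
S = L/(4πd²) = 1.16×10⁵ W m⁻².
Energy balance: absorbed = emitted ⇒ πR²·S(1−A) = 4πR²·σT_eq⁴, so T_eq⁴ = S(1−A)/(4σ).
T_eq = [1.16×10⁵ × 0.50 / (4 × 5.67×10⁻⁸)]^(1/4) = (2.56×10¹¹)^(1/4) = 711 K.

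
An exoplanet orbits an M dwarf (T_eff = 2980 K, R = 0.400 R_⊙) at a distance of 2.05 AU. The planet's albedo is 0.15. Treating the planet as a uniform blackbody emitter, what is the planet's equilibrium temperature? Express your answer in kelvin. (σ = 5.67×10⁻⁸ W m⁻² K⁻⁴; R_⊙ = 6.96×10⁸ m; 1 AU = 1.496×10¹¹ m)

T_eq ≈ 61.0 K

R_⋆ = 0.400 × 6.96×10⁸ = 2.78×10⁸ m.
d = 2.05 AU = 3.07×10¹¹ m.
L = 4πR_⋆²σT_⋆⁴ = 4π(2.78×10⁸)² × 5.67×10⁻⁸ × (2980)⁴ = 4.36×10²⁴ W.
S = L/(4πd²) = 3.68 W m⁻².
Energy balance: absorbed = emitted ⇒ πR²·S(1−A) = 4πR²·σT_eq⁴, so T_eq⁴ = S(1−A)/(4σ).
T_eq = [3.68 × 0.85 / (4 × 5.67×10⁻⁸)]^(1/4) = (1.38×10⁷)^(1/4) = 61.0 K.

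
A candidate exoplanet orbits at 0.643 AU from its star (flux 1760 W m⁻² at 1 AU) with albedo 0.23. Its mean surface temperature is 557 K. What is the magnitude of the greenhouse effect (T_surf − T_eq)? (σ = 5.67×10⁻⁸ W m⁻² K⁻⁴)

S = 1760/0.643² = 4257 W m⁻².
T_eq = [S(1−A)/(4σ)]^(1/4) = [4257×0.77/(4×5.67×10⁻⁸)]^(1/4) = 346.7 K.
ΔT = T_surf − T_eq = 557 − 346.7.

ΔT ≈ 210.3 K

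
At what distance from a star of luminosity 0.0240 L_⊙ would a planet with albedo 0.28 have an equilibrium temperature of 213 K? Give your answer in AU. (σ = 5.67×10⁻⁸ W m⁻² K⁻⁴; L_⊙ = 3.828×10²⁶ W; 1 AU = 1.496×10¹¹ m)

d ≈ 0.224 AU

L = 0.0240 × 3.828×10²⁶ = 9.19×10²⁴ W.
From T_eq⁴ = L(1−A)/(16πσd²): d = √[L(1−A)/(16πσT_eq⁴)].
d = √[9.19×10²⁴ × 0.72 / (16π × 5.67×10⁻⁸ × (213)⁴)] = 3.36×10¹⁰ m = 0.224 AU.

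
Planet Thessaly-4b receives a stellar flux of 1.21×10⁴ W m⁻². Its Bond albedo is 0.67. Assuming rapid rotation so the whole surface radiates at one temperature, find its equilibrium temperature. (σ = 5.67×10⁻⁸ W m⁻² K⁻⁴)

T_eq ≈ 364 K

Energy balance: absorbed = emitted ⇒ πR²·S(1−A) = 4πR²·σT_eq⁴, so T_eq⁴ = S(1−A)/(4σ).
T_eq = [1.21×10⁴ × 0.33 / (4 × 5.67×10⁻⁸)]^(1/4) = (1.76×10¹⁰)^(1/4) = 364 K.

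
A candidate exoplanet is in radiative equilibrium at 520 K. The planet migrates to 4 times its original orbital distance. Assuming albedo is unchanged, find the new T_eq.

T_eq ≈ 260 K

T_eq ∝ L^(1/4) · d^(−1/2).
T′ = 520 / 4^(1/2) = 260 K.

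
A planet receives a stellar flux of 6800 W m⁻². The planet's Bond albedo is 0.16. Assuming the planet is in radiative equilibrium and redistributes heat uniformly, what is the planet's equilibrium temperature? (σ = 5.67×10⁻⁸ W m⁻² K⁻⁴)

Energy balance: absorbed = emitted ⇒ πR²·S(1−A) = 4πR²·σT_eq⁴, so T_eq⁴ = S(1−A)/(4σ).
T_eq = [6800 × 0.84 / (4 × 5.67×10⁻⁸)]^(1/4) = (2.52×10¹⁰)^(1/4) = 398 K.

T_eq ≈ 398 K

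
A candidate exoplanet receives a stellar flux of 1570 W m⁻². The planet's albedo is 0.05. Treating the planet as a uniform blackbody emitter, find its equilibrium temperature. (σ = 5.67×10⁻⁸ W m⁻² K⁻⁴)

T_eq ≈ 285 K

Energy balance: absorbed = emitted ⇒ πR²·S(1−A) = 4πR²·σT_eq⁴, so T_eq⁴ = S(1−A)/(4σ).
T_eq = [1570 × 0.95 / (4 × 5.67×10⁻⁸)]^(1/4) = (6.58×10⁹)^(1/4) = 285 K.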